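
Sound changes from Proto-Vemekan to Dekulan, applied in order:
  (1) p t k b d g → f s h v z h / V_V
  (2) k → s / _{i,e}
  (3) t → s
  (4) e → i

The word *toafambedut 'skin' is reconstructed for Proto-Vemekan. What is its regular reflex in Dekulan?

soafambizus

Dekulan: start from *toafambedut.
  rule 1 (intervocalic lenition): toafambedut → toafambezut
  rule 2: no change — toafambezut
  rule 3 (unconditioned shift): toafambezut → soafambezus
  rule 4 (vowel merger): soafambezus → soafambizus
  ⇒ Dekulan soafambizus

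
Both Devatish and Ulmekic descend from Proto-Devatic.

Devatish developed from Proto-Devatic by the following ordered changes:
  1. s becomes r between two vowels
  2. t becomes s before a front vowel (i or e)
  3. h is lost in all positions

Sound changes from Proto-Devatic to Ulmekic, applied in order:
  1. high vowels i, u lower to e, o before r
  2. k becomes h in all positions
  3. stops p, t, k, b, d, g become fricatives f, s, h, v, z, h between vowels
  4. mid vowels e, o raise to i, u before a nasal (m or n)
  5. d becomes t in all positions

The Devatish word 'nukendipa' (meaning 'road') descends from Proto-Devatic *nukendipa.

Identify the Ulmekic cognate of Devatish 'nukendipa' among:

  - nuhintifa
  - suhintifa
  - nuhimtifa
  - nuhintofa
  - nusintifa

Ulmekic: *nukendipa
  nukendipa (rule 1 does not apply)
  nukendipa → nuhendipa   [unconditioned shift]
  nuhendipa → nuhendifa   [intervocalic lenition]
  nuhendifa → nuhindifa   [pre-nasal raising]
  nuhindifa → nuhintifa   [unconditioned shift]
  giving Ulmekic nuhintifa.
Among the options, 'nuhintifa' alone shows every Ulmekic change applied in order.

nuhintifa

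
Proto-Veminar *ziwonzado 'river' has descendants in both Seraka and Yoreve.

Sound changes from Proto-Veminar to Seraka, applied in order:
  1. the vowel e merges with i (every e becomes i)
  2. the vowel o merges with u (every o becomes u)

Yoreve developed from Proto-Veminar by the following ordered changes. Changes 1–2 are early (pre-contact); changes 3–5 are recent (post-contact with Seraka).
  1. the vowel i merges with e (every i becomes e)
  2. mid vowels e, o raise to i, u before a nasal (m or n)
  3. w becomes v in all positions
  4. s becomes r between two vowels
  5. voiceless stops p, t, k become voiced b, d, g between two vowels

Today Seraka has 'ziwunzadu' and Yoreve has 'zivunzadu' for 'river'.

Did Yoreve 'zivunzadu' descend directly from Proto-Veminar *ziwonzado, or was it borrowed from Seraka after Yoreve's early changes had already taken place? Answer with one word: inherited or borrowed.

If inherited, *ziwonzado would pass through all of Yoreve's changes:
Yoreve: *ziwonzado > zewonzado > zewunzado > zevunzado  (by vowel merger, pre-nasal raising, unconditioned shift)
If borrowed from Seraka 'ziwunzadu' after the early changes, it would undergo only the recent ones:
  rule 3 (unconditioned shift): ziwunzadu → zivunzadu
  rule 4 (rhotacism): no change (zivunzadu)
  rule 5 (intervocalic voicing): no change (zivunzadu)
  ⇒ as a loan: zivunzadu
Yoreve 'zivunzadu' matches the loan outcome 'zivunzadu', not the inherited 'zevunzado' — it skipped the early Yoreve changes, so it was borrowed from Seraka.

borrowed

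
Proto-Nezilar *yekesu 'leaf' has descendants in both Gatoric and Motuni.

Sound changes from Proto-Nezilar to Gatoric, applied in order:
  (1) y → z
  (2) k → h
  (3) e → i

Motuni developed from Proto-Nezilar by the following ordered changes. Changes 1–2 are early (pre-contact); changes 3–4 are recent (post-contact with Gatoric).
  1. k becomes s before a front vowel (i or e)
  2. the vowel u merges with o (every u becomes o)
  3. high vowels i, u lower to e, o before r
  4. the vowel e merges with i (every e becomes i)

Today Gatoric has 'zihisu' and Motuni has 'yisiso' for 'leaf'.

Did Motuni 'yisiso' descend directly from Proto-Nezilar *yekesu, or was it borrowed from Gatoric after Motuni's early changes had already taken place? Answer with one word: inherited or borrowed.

If inherited, *yekesu would pass through all of Motuni's changes:
Motuni: start from *yekesu.
  rule 1 (palatalisation): yekesu → yesesu
  rule 2 (vowel merger): yesesu → yeseso
  rule 3: no change — yeseso
  rule 4 (vowel merger): yeseso → yisiso
  ⇒ Motuni yisiso
If borrowed from Gatoric 'zihisu' after the early changes, it would undergo only the recent ones:
  rule 3 (pre-rhotic lowering): no change (zihisu)
  rule 4 (vowel merger): no change (zihisu)
  ⇒ as a loan: zihisu
Motuni 'yisiso' matches the inherited outcome exactly, so it is an inherited cognate, not a loan.

inherited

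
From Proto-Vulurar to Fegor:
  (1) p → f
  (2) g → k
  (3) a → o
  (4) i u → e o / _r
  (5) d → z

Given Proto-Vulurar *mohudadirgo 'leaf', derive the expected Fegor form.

Fegor: start from *mohudadirgo.
  rule 1: no change — mohudadirgo
  rule 2 (unconditioned shift): mohudadirgo → mohudadirko
  rule 3 (vowel merger): mohudadirko → mohudodirko
  rule 4 (pre-rhotic lowering): mohudodirko → mohudoderko
  rule 5 (unconditioned shift): mohudoderko → mohuzozerko
  ⇒ Fegor mohuzozerko

mohuzozerko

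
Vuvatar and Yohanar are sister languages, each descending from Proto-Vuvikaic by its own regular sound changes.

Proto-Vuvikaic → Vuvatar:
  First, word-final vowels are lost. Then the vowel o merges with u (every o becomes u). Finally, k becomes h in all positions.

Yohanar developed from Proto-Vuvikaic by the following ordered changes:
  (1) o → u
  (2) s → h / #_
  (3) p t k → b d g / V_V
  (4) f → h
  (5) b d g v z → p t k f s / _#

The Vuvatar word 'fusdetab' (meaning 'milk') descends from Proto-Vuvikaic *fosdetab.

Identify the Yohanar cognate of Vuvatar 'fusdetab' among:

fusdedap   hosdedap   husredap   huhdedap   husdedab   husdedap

husdedap

Yohanar: *fosdetab > fusdetab > fusdedab > husdedab > husdedap  (by vowel merger, intervocalic voicing, unconditioned shift, final devoicing)
Among the options, 'husdedap' alone shows every Yohanar change applied in order.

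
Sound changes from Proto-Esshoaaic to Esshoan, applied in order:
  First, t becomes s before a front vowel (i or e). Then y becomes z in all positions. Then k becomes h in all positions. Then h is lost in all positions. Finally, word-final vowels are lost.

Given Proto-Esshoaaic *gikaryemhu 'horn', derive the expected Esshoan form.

giarzem

Esshoan: *gikaryemhu
  gikaryemhu (rule 1 does not apply)
  gikaryemhu → gikarzemhu   [unconditioned shift]
  gikarzemhu → giharzemhu   [unconditioned shift]
  giharzemhu → giarzemu   [h-loss]
  giarzemu → giarzem   [apocope]
  giving Esshoan giarzem.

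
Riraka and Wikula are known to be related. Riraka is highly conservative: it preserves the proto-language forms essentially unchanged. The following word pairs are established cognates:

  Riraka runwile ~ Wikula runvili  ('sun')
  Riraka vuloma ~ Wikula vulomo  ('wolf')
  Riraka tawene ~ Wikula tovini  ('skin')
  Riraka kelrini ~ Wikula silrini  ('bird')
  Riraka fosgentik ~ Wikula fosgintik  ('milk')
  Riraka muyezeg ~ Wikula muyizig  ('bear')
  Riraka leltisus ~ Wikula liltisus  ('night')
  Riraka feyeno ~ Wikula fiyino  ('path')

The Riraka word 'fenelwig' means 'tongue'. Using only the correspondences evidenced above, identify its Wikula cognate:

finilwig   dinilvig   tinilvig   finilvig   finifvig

finilvig

tawene ~ tovini, fosgentik ~ fosgintik — Riraka e corresponds to Wikula i after a consonant, before a nasal.
kelrini ~ silrini, muyezeg ~ muyizig — Riraka e corresponds to Wikula i after a consonant, before a consonant other than r, m, n, p, b, f, v.
runwile ~ runvili — Riraka w corresponds to Wikula v after a consonant, before a front vowel.
Applying these to Riraka 'fenelwig':
  fenelwig → finelwig   (e→i after a consonant, before a nasal)
  finelwig → finilwig   (e→i after a consonant, before a consonant other than r, m, n, p, b, f, v)
  finilwig → finilvig   (w→v after a consonant, before a front vowel)
So the Wikula cognate is 'finilvig'.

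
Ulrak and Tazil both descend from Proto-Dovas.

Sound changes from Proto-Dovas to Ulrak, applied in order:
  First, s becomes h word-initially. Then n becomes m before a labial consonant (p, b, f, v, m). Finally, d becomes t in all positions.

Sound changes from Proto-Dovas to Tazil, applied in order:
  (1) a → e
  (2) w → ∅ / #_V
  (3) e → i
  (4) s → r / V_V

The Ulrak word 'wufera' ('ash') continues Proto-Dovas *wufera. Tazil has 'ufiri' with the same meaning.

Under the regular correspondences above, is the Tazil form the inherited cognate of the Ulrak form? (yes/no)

Derive the expected Tazil reflex of *wufera:
Tazil: *wufera > wufere > ufere > ufiri  (by vowel merger, glide loss, vowel merger)
Tazil 'ufiri' matches the regular reflex exactly, so the pair is cognate.

yes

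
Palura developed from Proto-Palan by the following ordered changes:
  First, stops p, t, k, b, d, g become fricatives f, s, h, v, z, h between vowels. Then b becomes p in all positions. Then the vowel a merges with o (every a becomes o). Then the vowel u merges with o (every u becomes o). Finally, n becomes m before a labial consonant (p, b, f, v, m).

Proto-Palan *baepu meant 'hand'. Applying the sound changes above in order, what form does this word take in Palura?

Palura: *baepu
  baepu → baefu   [intervocalic lenition]
  baefu → paefu   [unconditioned shift]
  paefu → poefu   [vowel merger]
  poefu → poefo   [vowel merger]
  poefo (rule 5 does not apply)
  giving Palura poefo.

poefo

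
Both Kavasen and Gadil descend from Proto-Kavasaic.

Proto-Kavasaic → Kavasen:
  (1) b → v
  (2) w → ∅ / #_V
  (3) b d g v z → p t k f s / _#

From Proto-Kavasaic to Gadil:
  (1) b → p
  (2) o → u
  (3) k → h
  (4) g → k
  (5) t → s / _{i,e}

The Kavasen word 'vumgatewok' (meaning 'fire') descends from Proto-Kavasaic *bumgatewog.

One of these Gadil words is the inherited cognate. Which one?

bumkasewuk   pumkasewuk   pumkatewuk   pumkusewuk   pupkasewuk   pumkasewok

pumkasewuk

Gadil: *bumgatewog > pumgatewog > pumgatewug > pumkatewuk > pumkasewuk  (by unconditioned shift, vowel merger, unconditioned shift, palatalisation)
Among the options, 'pumkasewuk' alone shows every Gadil change applied in order.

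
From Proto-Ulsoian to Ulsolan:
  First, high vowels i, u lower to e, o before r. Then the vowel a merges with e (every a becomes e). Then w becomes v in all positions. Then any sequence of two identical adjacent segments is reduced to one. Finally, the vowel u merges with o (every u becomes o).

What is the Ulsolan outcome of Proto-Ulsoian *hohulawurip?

hoholevorip

Ulsolan: start from *hohulawurip.
  rule 1 (pre-rhotic lowering): hohulawurip → hohulaworip
  rule 2 (vowel merger): hohulaworip → hohuleworip
  rule 3 (unconditioned shift): hohuleworip → hohulevorip
  rule 4: no change — hohulevorip
  rule 5 (vowel merger): hohulevorip → hoholevorip
  ⇒ Ulsolan hoholevorip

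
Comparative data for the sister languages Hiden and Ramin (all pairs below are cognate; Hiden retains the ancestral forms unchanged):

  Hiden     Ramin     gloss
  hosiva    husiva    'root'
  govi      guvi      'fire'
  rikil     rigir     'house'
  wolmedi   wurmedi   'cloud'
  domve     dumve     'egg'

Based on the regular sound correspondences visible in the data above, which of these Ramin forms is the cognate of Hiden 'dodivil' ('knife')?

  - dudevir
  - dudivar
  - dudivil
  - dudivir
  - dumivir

hosiva ~ husiva, wolmedi ~ wurmedi — Hiden o corresponds to Ramin u after a consonant, before a consonant other than r, m, n, p, b, f, v.
rikil ~ rigir — Hiden l corresponds to Ramin r word-finally.
Applying these to Hiden 'dodivil':
  dodivil → dudivil   (o→u after a consonant, before a consonant other than r, m, n, p, b, f, v)
  dudivil → dudivir   (l→r word-finally)
So the Ramin cognate is 'dudivir'.

dudivir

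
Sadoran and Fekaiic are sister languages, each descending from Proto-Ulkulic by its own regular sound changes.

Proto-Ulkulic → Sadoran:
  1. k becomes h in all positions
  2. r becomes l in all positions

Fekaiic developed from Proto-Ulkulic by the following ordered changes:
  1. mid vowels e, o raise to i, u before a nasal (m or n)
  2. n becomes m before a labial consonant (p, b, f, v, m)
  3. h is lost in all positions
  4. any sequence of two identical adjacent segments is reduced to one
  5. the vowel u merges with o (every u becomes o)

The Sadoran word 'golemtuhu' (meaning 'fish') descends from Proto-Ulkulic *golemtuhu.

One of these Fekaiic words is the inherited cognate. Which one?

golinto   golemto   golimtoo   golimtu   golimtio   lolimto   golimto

golimto

Fekaiic: *golemtuhu > golimtuhu > golimtuu > golimtu > golimto  (by pre-nasal raising, h-loss, degemination, vowel merger)
The other candidates each miss or misapply at least one Fekaiic change.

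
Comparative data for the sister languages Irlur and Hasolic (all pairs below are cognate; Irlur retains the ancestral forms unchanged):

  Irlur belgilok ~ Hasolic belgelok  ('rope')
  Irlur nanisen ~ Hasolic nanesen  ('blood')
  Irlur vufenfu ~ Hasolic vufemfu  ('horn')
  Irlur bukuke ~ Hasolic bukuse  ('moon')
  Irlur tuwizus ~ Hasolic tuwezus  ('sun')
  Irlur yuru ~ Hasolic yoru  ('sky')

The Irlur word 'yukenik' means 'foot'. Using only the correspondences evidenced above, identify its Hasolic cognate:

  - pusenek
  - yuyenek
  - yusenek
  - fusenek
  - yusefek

yusenek

bukuke ~ bukuse — Irlur k corresponds to Hasolic s between vowels (before a front vowel).
belgilok ~ belgelok, nanisen ~ nanesen — Irlur i corresponds to Hasolic e after a consonant, before a consonant other than r, m, n, p, b, f, v.
Applying these to Irlur 'yukenik':
  yukenik → yusenik   (k→s between vowels (before a front vowel))
  yusenik → yusenek   (i→e after a consonant, before a consonant other than r, m, n, p, b, f, v)
So the Hasolic cognate is 'yusenek'.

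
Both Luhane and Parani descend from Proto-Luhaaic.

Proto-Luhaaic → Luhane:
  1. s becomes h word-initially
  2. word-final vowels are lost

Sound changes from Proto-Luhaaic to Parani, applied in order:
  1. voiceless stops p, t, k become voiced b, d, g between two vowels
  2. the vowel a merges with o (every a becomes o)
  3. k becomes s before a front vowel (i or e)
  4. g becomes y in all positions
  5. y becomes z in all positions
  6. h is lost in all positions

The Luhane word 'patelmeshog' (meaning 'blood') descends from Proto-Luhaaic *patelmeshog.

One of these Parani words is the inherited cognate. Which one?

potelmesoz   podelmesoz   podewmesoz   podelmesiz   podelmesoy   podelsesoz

podelmesoz

Parani: start from *patelmeshog.
  rule 1 (intervocalic voicing): patelmeshog → padelmeshog
  rule 2 (vowel merger): padelmeshog → podelmeshog
  rule 3: no change — podelmeshog
  rule 4 (unconditioned shift): podelmeshog → podelmeshoy
  rule 5 (unconditioned shift): podelmeshoy → podelmeshoz
  rule 6 (h-loss): podelmeshoz → podelmesoz
  ⇒ Parani podelmesoz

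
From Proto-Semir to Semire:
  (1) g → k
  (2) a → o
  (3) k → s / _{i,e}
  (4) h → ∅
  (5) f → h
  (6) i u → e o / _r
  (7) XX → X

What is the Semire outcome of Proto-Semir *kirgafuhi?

serkohui

Semire: *kirgafuhi
  kirgafuhi → kirkafuhi   [unconditioned shift]
  kirkafuhi → kirkofuhi   [vowel merger]
  kirkofuhi → sirkofuhi   [palatalisation]
  sirkofuhi → sirkofui   [h-loss]
  sirkofui → sirkohui   [unconditioned shift]
  sirkohui → serkohui   [pre-rhotic lowering]
  serkohui (rule 7 does not apply)
  giving Semire serkohui.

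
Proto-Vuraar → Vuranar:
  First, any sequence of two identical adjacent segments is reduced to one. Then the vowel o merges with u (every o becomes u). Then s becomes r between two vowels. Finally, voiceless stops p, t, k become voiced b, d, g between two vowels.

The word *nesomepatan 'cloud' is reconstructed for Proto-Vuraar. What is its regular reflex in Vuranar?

nerumebadan

Vuranar: *nesomepatan > nesumepatan > nerumepatan > nerumebadan  (by vowel merger, rhotacism, intervocalic voicing)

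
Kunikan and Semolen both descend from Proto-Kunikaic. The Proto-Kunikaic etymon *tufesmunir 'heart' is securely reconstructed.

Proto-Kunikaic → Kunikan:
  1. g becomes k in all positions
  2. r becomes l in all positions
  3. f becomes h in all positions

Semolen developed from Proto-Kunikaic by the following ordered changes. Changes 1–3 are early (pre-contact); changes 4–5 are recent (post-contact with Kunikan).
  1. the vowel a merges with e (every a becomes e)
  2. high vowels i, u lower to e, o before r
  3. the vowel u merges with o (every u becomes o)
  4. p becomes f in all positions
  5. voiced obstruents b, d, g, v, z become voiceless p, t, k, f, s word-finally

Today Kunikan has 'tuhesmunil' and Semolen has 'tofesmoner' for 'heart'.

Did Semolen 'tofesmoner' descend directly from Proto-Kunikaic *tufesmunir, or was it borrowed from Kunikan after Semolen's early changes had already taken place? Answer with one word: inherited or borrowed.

If inherited, *tufesmunir would pass through all of Semolen's changes:
Semolen: *tufesmunir > tufesmuner > tofesmoner  (by pre-rhotic lowering, vowel merger)
If borrowed from Kunikan 'tuhesmunil' after the early changes, it would undergo only the recent ones:
  rule 4 (unconditioned shift): no change (tuhesmunil)
  rule 5 (final devoicing): no change (tuhesmunil)
  ⇒ as a loan: tuhesmunil
Semolen 'tofesmoner' matches the inherited outcome exactly, so it is an inherited cognate, not a loan.

inherited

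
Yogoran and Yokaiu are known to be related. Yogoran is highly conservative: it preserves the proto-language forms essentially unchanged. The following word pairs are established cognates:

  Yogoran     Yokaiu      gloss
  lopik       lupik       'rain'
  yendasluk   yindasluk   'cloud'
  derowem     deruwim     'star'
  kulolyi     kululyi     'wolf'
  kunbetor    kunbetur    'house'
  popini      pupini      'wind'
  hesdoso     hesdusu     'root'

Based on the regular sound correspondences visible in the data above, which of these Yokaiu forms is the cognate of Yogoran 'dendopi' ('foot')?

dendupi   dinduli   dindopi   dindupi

dindupi

yendasluk ~ yindasluk — Yogoran e corresponds to Yokaiu i after a consonant, before a nasal.
lopik ~ lupik, popini ~ pupini — Yogoran o corresponds to Yokaiu u after a consonant, before a labial obstruent.
Applying these to Yogoran 'dendopi':
  dendopi → dindopi   (e→i after a consonant, before a nasal)
  dindopi → dindupi   (o→u after a consonant, before a labial obstruent)
So the Yokaiu cognate is 'dindupi'.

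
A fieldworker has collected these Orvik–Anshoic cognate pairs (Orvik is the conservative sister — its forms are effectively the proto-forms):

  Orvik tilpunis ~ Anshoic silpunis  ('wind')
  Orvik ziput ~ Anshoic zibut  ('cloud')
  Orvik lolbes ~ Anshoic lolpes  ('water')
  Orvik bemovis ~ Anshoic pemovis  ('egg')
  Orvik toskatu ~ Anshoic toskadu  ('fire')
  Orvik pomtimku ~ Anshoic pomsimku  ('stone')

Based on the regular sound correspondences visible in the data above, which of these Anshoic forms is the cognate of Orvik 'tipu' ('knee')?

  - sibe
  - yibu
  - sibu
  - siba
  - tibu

tilpunis ~ silpunis — Orvik t corresponds to Anshoic s word-initially before a front vowel.
ziput ~ zibut — Orvik p corresponds to Anshoic b between vowels (before a back vowel).
Applying these to Orvik 'tipu':
  tipu → sipu   (t→s word-initially before a front vowel)
  sipu → sibu   (p→b between vowels (before a back vowel))
So the Anshoic cognate is 'sibu'.

sibu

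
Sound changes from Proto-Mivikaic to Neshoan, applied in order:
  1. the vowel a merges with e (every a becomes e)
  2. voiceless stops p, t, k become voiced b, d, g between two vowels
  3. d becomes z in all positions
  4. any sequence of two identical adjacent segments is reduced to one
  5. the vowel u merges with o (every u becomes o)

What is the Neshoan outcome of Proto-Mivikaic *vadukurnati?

Neshoan: start from *vadukurnati.
  rule 1 (vowel merger): vadukurnati → vedukurneti
  rule 2 (intervocalic voicing): vedukurneti → vedugurnedi
  rule 3 (unconditioned shift): vedugurnedi → vezugurnezi
  rule 4: no change — vezugurnezi
  rule 5 (vowel merger): vezugurnezi → vezogornezi
  ⇒ Neshoan vezogornezi

vezogornezi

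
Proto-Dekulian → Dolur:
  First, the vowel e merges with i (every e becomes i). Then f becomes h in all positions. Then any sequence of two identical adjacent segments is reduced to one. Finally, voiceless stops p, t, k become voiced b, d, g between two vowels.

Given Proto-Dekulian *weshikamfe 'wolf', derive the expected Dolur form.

wishigamhi

Dolur: *weshikamfe > wishikamfi > wishikamhi > wishigamhi  (by vowel merger, unconditioned shift, intervocalic voicing)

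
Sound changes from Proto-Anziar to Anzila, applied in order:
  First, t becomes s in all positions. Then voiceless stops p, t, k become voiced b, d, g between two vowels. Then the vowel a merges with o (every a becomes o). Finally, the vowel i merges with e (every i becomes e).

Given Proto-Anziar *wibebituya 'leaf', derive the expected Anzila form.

Anzila: *wibebituya > wibebisuya > wibebisuyo > webebesuyo  (by unconditioned shift, vowel merger, vowel merger)

webebesuyo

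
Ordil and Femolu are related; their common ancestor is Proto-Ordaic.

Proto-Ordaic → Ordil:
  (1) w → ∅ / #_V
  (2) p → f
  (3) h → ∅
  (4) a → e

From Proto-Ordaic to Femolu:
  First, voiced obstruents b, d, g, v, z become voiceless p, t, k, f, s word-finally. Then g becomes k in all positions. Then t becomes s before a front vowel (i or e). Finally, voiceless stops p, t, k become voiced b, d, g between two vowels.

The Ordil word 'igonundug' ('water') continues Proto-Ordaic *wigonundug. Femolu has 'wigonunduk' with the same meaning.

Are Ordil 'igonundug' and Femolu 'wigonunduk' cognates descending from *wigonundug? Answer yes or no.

Derive the expected Femolu reflex of *wigonundug:
Femolu: *wigonundug > wigonunduk > wikonunduk > wigonunduk  (by final devoicing, unconditioned shift, intervocalic voicing)
Femolu 'wigonunduk' matches the regular reflex exactly, so the pair is cognate.

yes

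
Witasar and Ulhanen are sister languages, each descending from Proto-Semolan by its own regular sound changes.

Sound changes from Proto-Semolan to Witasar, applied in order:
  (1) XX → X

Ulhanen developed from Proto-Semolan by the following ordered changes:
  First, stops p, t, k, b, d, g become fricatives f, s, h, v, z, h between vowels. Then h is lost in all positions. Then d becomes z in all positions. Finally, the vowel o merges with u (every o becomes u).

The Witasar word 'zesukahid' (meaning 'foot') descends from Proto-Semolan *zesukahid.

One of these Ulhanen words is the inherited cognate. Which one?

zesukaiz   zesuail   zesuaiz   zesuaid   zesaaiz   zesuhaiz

zesuaiz

Ulhanen: *zesukahid
  zesukahid → zesuhahid   [intervocalic lenition]
  zesuhahid → zesuaid   [h-loss]
  zesuaid → zesuaiz   [unconditioned shift]
  zesuaiz (rule 4 does not apply)
  giving Ulhanen zesuaiz.
Only 'zesuaiz' matches the regular Ulhanen development of *zesukahid.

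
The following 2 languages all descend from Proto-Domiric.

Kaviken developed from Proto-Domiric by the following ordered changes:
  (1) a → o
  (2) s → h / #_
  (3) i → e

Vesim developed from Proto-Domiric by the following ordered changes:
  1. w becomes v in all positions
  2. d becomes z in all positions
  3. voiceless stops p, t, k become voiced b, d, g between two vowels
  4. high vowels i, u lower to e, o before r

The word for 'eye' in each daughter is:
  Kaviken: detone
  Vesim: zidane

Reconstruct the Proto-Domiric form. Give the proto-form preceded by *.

*ditane

Position 4: Kaviken has o, Vesim has a. Vesim preserves a here (none of its changes turn any other segment into a), so the proto-segment is *a.
Position 1: Kaviken has d, Vesim has z. Kaviken preserves d here (none of its changes turn any other segment into d), so the proto-segment is *d.
Continuing position by position gives *ditane; check it forward:
Kaviken: *ditane > ditone > detone  (by vowel merger, vowel merger)
Vesim: *ditane > zitane > zidane  (by unconditioned shift, intervocalic voicing)
*ditane is the unique common source.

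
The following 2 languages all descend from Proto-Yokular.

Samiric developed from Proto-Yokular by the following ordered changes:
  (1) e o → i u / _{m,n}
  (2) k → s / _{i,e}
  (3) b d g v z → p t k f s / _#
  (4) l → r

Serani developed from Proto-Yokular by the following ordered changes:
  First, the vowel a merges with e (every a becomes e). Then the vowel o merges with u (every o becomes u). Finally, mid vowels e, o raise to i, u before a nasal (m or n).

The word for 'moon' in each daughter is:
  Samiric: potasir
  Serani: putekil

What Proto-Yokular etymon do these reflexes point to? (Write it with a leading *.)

Position 2: Samiric has o, Serani has u. Samiric preserves o here (none of its changes turn any other segment into o), so the proto-segment is *o.
Position 7: Samiric has r, Serani has l. Serani preserves l here (none of its changes turn any other segment into l), so the proto-segment is *l.
Position 4: Samiric has a, Serani has e. Samiric preserves a here (none of its changes turn any other segment into a), so the proto-segment is *a.
Verify the candidate proto-form against each daughter:
Samiric: *potakil
  potakil (rule 1 does not apply)
  potakil → potasil   [palatalisation]
  potasil (rule 3 does not apply)
  potasil → potasir   [unconditioned shift]
  giving Samiric potasir.
Serani: *potakil
  potakil → potekil   [vowel merger]
  potekil → putekil   [vowel merger]
  putekil (rule 3 does not apply)
  giving Serani putekil.
*potakil is the unique common source.

*potakil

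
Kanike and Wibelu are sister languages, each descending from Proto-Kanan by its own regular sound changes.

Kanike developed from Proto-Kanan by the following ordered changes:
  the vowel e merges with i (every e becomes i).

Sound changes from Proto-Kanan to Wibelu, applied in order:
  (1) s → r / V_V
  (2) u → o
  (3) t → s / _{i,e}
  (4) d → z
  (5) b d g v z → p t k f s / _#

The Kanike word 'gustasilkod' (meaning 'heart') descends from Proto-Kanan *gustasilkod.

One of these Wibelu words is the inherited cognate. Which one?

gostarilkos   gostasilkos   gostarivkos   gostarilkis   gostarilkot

Wibelu: *gustasilkod
  gustasilkod → gustarilkod   [rhotacism]
  gustarilkod → gostarilkod   [vowel merger]
  gostarilkod (rule 3 does not apply)
  gostarilkod → gostarilkoz   [unconditioned shift]
  gostarilkoz → gostarilkos   [final devoicing]
  giving Wibelu gostarilkos.

gostarilkos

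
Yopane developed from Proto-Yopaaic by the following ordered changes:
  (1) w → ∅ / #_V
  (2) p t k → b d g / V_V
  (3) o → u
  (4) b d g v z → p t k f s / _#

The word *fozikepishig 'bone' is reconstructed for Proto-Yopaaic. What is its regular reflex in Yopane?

Yopane: *fozikepishig > fozigebishig > fuzigebishig > fuzigebishik  (by intervocalic voicing, vowel merger, final devoicing)

fuzigebishik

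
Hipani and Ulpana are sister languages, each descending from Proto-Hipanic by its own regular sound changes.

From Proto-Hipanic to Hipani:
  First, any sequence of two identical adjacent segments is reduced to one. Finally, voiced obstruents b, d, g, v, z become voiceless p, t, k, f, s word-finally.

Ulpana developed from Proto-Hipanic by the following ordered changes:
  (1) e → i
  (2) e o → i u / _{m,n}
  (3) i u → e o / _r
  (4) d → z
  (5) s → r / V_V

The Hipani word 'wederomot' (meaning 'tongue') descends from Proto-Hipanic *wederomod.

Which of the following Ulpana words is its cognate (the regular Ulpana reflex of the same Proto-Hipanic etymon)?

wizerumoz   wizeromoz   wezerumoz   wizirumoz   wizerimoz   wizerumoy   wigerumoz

Ulpana: *wederomod > widiromod > widirumod > widerumod > wizerumoz  (by vowel merger, pre-nasal raising, pre-rhotic lowering, unconditioned shift)
Only 'wizerumoz' matches the regular Ulpana development of *wederomod.

wizerumoz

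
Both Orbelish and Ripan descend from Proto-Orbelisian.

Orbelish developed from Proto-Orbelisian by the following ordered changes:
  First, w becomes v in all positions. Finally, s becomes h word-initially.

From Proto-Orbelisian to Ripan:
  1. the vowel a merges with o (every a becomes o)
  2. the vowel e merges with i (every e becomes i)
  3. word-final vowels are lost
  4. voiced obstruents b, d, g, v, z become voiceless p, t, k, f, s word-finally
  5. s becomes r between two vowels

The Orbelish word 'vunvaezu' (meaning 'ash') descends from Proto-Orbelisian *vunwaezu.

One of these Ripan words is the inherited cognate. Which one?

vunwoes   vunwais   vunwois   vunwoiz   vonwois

vunwois

Ripan: *vunwaezu > vunwoezu > vunwoizu > vunwoiz > vunwois  (by vowel merger, vowel merger, apocope, final devoicing)
Among the options, 'vunwois' alone shows every Ripan change applied in order.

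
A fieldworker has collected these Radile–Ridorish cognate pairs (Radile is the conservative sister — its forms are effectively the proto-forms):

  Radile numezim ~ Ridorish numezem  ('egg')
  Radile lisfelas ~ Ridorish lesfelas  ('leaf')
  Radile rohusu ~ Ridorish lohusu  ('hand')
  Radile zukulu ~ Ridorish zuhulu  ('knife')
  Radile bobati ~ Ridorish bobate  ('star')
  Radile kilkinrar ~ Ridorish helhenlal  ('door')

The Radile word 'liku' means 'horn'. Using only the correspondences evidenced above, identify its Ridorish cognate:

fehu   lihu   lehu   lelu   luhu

lehu

lisfelas ~ lesfelas, kilkinrar ~ helhenlal — Radile i corresponds to Ridorish e after a consonant, before a consonant other than r, m, n, p, b, f, v.
zukulu ~ zuhulu — Radile k corresponds to Ridorish h between vowels (before a back vowel).
Applying these to Radile 'liku':
  liku → leku   (i→e after a consonant, before a consonant other than r, m, n, p, b, f, v)
  leku → lehu   (k→h between vowels (before a back vowel))
So the Ridorish cognate is 'lehu'.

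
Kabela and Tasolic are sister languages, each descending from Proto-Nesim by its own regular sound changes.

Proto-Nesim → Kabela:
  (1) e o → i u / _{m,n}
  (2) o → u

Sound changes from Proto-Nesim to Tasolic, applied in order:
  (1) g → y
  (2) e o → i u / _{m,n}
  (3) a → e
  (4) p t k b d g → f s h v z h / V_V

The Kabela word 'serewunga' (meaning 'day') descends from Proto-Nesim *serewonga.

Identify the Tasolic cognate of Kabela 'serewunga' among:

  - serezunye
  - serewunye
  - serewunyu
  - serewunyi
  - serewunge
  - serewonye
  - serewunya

Tasolic: *serewonga > serewonya > serewunya > serewunye  (by unconditioned shift, pre-nasal raising, vowel merger)
Among the options, 'serewunye' alone shows every Tasolic change applied in order.

serewunye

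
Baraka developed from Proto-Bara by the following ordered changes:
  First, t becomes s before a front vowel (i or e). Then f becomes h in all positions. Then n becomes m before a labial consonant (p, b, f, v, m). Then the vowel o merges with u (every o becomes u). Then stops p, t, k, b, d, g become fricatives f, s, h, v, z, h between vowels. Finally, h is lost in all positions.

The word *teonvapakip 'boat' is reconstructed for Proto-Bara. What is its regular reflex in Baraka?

seumvafaip

Baraka: start from *teonvapakip.
  rule 1 (palatalisation): teonvapakip → seonvapakip
  rule 2: no change — seonvapakip
  rule 3 (nasal place assimilation): seonvapakip → seomvapakip
  rule 4 (vowel merger): seomvapakip → seumvapakip
  rule 5 (intervocalic lenition): seumvapakip → seumvafahip
  rule 6 (h-loss): seumvafahip → seumvafaip
  ⇒ Baraka seumvafaip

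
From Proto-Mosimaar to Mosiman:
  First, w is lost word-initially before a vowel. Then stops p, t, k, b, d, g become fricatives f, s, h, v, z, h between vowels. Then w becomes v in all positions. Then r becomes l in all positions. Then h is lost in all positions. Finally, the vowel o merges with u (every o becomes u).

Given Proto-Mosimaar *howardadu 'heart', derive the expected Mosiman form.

Mosiman: start from *howardadu.
  rule 1: no change — howardadu
  rule 2 (intervocalic lenition): howardadu → howardazu
  rule 3 (unconditioned shift): howardazu → hovardazu
  rule 4 (unconditioned shift): hovardazu → hovaldazu
  rule 5 (h-loss): hovaldazu → ovaldazu
  rule 6 (vowel merger): ovaldazu → uvaldazu
  ⇒ Mosiman uvaldazu

uvaldazu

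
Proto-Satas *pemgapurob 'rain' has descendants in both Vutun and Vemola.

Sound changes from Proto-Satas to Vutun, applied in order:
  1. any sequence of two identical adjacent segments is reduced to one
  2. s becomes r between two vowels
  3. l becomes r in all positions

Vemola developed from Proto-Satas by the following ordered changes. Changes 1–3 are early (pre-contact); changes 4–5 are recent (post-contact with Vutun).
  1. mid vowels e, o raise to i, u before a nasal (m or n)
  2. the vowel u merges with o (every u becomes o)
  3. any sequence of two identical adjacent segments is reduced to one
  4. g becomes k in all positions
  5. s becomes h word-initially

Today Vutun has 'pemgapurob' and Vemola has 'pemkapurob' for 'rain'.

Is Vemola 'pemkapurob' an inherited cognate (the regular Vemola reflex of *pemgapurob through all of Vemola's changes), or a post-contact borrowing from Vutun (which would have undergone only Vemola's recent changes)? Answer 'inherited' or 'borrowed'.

borrowed

If inherited, *pemgapurob would pass through all of Vemola's changes:
Vemola: start from *pemgapurob.
  rule 1 (pre-nasal raising): pemgapurob → pimgapurob
  rule 2 (vowel merger): pimgapurob → pimgaporob
  rule 3: no change — pimgaporob
  rule 4 (unconditioned shift): pimgaporob → pimkaporob
  rule 5: no change — pimkaporob
  ⇒ Vemola pimkaporob
If borrowed from Vutun 'pemgapurob' after the early changes, it would undergo only the recent ones:
  rule 4 (unconditioned shift): pemgapurob → pemkapurob
  rule 5 (debuccalisation): no change (pemkapurob)
  ⇒ as a loan: pemkapurob
Vemola 'pemkapurob' matches the loan outcome 'pemkapurob', not the inherited 'pimkaporob' — it skipped the early Vemola changes, so it was borrowed from Vutun.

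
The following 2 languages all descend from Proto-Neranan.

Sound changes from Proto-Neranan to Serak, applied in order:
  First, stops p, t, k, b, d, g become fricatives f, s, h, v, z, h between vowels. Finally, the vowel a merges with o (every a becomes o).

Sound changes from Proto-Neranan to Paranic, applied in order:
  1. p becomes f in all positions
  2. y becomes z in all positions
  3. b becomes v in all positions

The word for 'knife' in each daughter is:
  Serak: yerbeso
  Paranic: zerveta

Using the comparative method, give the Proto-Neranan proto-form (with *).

*yerbeta

Position 7: Serak has o, Paranic has a. Paranic preserves a here (none of its changes turn any other segment into a), so the proto-segment is *a.
Position 4: Serak has b, Paranic has v. Serak preserves b here (none of its changes turn any other segment into b), so the proto-segment is *b.
Verify the candidate proto-form against each daughter:
Serak: *yerbeta > yerbesa > yerbeso  (by intervocalic lenition, vowel merger)
Paranic: *yerbeta
  yerbeta (rule 1 does not apply)
  yerbeta → zerbeta   [unconditioned shift]
  zerbeta → zerveta   [unconditioned shift]
  giving Paranic zerveta.
*yerbeta is the unique common source.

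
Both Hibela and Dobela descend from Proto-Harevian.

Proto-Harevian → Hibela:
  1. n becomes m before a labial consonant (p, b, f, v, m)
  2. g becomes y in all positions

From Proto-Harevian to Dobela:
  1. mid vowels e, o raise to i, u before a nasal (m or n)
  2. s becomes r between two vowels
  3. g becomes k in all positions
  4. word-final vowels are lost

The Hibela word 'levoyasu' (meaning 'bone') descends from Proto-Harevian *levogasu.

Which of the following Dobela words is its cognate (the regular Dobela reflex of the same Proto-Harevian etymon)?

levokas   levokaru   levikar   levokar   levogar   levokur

levokar

Dobela: *levogasu
  levogasu (rule 1 does not apply)
  levogasu → levogaru   [rhotacism]
  levogaru → levokaru   [unconditioned shift]
  levokaru → levokar   [apocope]
  giving Dobela levokar.
Among the options, 'levokar' alone shows every Dobela change applied in order.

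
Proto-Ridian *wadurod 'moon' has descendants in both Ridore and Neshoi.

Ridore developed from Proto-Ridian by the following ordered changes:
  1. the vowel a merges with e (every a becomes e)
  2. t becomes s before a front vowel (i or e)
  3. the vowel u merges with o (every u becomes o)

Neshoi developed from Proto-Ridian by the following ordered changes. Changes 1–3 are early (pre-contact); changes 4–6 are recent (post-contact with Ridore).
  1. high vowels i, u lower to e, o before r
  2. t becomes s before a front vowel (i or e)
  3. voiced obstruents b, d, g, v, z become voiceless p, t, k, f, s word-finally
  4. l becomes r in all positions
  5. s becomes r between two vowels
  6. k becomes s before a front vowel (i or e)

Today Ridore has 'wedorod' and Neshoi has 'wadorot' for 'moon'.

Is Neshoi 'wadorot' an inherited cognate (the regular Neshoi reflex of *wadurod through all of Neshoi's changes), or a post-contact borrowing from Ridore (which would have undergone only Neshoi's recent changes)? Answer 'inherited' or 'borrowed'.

inherited

If inherited, *wadurod would pass through all of Neshoi's changes:
Neshoi: *wadurod
  wadurod → wadorod   [pre-rhotic lowering]
  wadorod (rule 2 does not apply)
  wadorod → wadorot   [final devoicing]
  wadorot (rule 4 does not apply)
  wadorot (rule 5 does not apply)
  wadorot (rule 6 does not apply)
  giving Neshoi wadorot.
If borrowed from Ridore 'wedorod' after the early changes, it would undergo only the recent ones:
  rule 4 (unconditioned shift): no change (wedorod)
  rule 5 (rhotacism): no change (wedorod)
  rule 6 (palatalisation): no change (wedorod)
  ⇒ as a loan: wedorod
Neshoi 'wadorot' matches the inherited outcome exactly, so it is an inherited cognate, not a loan.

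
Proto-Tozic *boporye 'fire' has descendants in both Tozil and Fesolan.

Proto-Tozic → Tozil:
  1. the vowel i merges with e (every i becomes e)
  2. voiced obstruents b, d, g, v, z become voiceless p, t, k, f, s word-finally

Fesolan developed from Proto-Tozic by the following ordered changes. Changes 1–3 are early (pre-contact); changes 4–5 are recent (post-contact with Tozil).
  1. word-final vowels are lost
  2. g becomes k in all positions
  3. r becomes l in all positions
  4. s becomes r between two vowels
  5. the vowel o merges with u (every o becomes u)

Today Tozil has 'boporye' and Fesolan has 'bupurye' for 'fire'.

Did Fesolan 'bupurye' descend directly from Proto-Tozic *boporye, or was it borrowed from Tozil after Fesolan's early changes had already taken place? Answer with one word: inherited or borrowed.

borrowed

If inherited, *boporye would pass through all of Fesolan's changes:
Fesolan: *boporye > bopory > bopoly > bupuly  (by apocope, unconditioned shift, vowel merger)
If borrowed from Tozil 'boporye' after the early changes, it would undergo only the recent ones:
  rule 4 (rhotacism): no change (boporye)
  rule 5 (vowel merger): boporye → bupurye
  ⇒ as a loan: bupurye
Fesolan 'bupurye' matches the loan outcome 'bupurye', not the inherited 'bupuly' — it skipped the early Fesolan changes, so it was borrowed from Tozil.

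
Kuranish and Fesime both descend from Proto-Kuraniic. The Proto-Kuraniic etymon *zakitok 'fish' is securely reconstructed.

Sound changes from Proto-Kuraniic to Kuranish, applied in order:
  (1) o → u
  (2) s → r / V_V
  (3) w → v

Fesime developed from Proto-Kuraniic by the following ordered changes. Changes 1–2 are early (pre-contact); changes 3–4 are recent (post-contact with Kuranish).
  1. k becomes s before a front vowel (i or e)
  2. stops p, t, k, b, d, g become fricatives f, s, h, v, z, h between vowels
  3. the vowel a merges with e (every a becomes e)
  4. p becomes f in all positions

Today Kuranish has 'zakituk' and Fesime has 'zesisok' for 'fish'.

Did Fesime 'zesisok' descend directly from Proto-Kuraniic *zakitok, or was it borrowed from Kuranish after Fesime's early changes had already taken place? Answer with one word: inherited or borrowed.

inherited

If inherited, *zakitok would pass through all of Fesime's changes:
Fesime: *zakitok
  zakitok → zasitok   [palatalisation]
  zasitok → zasisok   [intervocalic lenition]
  zasisok → zesisok   [vowel merger]
  zesisok (rule 4 does not apply)
  giving Fesime zesisok.
If borrowed from Kuranish 'zakituk' after the early changes, it would undergo only the recent ones:
  rule 3 (vowel merger): zakituk → zekituk
  rule 4 (unconditioned shift): no change (zekituk)
  ⇒ as a loan: zekituk
Fesime 'zesisok' matches the inherited outcome exactly, so it is an inherited cognate, not a loan.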